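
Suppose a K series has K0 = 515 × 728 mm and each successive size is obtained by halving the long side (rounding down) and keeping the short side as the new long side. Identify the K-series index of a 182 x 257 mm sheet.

K3

K0: 515 × 728 mm
K1: 364 × 515 mm
K2: 257 × 364 mm
K3: 182 × 257 mm
K4: 128 × 182 mm
→ matches K3.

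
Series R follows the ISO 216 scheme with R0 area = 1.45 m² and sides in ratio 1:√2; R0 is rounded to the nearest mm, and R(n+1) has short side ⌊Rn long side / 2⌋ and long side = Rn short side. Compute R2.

Let R0's short side be w mm. w · w√2 = 1.45 m² = 1,450,000 mm², so w ≈ 1012.6 mm and w√2 ≈ 1432.0 mm → R0 = 1013 × 1432 mm.
R1: ⌊1432/2⌋ × 1013 = 716 × 1013 mm
R2: ⌊1013/2⌋ × 716 = 506 × 716 mm

506 × 716 mm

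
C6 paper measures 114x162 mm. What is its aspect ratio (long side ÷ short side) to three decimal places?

1.421

162 / 114 = 1.421
ISO 216 targets √2 ≈ 1.414; the +0.007 deviation is from mm rounding.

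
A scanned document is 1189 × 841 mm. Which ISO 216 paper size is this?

Aspect ratio 1189/841 ≈ 1.414 — close to the ISO √2 ≈ 1.414.
In the A-series (A0 area = 1 m²): A0 = 841 × 1189 mm.

A0 (841 × 1189 mm)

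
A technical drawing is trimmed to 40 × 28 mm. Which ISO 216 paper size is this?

Aspect ratio 40/28 ≈ 1.429 — close to the ISO √2 ≈ 1.414.
In the C-series (envelope sizes, between A and B): C10 = 28 × 40 mm.

C10 (28 × 40 mm)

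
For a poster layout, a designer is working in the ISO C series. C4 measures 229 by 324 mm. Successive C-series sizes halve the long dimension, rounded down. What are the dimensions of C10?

C5: ⌊324/2⌋ × 229 = 162 × 229 mm
C6: ⌊229/2⌋ × 162 = 114 × 162 mm
C7: ⌊162/2⌋ × 114 = 81 × 114 mm
C8: ⌊114/2⌋ × 81 = 57 × 81 mm
C9: ⌊81/2⌋ × 57 = 40 × 57 mm
C10: ⌊57/2⌋ × 40 = 28 × 40 mm

28 × 40 mm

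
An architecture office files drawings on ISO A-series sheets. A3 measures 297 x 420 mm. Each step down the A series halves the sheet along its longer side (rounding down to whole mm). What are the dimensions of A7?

74 × 105 mm

A4: ⌊420/2⌋ × 297 = 210 × 297 mm
A5: ⌊297/2⌋ × 210 = 148 × 210 mm
A6: ⌊210/2⌋ × 148 = 105 × 148 mm
A7: ⌊148/2⌋ × 105 = 74 × 105 mm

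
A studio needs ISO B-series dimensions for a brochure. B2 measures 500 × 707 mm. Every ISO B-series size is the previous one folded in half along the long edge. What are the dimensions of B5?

176 × 250 mm

B3: ⌊707/2⌋ × 500 = 353 × 500 mm
B4: ⌊500/2⌋ × 353 = 250 × 353 mm
B5: ⌊353/2⌋ × 250 = 176 × 250 mm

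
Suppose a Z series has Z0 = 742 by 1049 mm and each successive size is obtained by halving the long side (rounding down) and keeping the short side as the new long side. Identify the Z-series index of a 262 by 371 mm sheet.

Z3

Z0: 742 × 1049 mm
Z1: 524 × 742 mm
Z2: 371 × 524 mm
Z3: 262 × 371 mm
Z4: 185 × 262 mm
→ matches Z3.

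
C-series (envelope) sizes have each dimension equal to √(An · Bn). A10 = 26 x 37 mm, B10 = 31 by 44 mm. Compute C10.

28 × 40 mm

Short side: √(26 · 31) = √806 ≈ 28.4 → 28 mm
Long side: √(37 · 44) = √1628 ≈ 40.3 → 40 mm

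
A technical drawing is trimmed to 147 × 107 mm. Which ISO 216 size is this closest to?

Aspect ratio 147/107 ≈ 1.374 (ISO target is √2 ≈ 1.414).
In the A-series (A0 area = 1 m²): A6 = 105 × 148 mm.
Off by 3 mm total — nearest standard size.

A6 (105 × 148 mm)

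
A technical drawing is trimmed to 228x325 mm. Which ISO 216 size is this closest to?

C4 (229 × 324 mm)

Aspect ratio 325/228 ≈ 1.425 — close to the ISO √2 ≈ 1.414.
In the C-series (envelope sizes, between A and B): C4 = 229 × 324 mm.
Off by 2 mm total — nearest standard size.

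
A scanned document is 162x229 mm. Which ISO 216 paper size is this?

C5 (162 × 229 mm)

Aspect ratio 229/162 ≈ 1.414 — close to the ISO √2 ≈ 1.414.
In the C-series (envelope sizes, between A and B): C5 = 162 × 229 mm.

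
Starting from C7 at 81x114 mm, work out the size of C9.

40 × 57 mm

C8: ⌊114/2⌋ × 81 = 57 × 81 mm
C9: ⌊81/2⌋ × 57 = 40 × 57 mm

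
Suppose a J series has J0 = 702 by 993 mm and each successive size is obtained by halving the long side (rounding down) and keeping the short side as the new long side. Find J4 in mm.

175 × 248 mm

J1 = 496 × 702 mm (from J0 by 1 halving).
J2: ⌊702/2⌋ × 496 = 351 × 496 mm
J3: ⌊496/2⌋ × 351 = 248 × 351 mm
J4: ⌊351/2⌋ × 248 = 175 × 248 mm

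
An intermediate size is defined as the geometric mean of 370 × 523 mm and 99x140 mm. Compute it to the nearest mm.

Short side: √(370 · 99) = √36630 ≈ 191.4 → 191 mm
Long side: √(523 · 140) = √73220 ≈ 270.6 → 271 mm

191 × 271 mm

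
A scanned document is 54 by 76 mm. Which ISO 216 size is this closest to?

A8 (52 × 74 mm)

Aspect ratio 76/54 ≈ 1.407 — close to the ISO √2 ≈ 1.414.
In the A-series (A0 area = 1 m²): A8 = 52 × 74 mm.
Off by 4 mm total — nearest standard size.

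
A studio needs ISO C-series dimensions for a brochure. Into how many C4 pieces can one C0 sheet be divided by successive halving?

16

Each ISO step halves the sheet: 1 × C0 → 2 × C1 → 4 × C2 → 8 × C3 → …
From C0 to C4 is 4 halving steps: 2^4 = 16.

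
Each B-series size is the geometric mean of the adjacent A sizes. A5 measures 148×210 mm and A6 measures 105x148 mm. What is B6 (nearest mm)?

125 × 176 mm

Short side: √(148 · 105) = √15540 ≈ 124.7 → 125 mm
Long side: √(210 · 148) = √31080 ≈ 176.3 → 176 mm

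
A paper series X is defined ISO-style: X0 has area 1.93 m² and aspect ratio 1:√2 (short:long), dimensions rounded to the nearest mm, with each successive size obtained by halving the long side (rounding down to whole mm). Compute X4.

292 × 413 mm

Let X0's short side be w mm. w · w√2 = 1.93 m² = 1,930,000 mm², so w ≈ 1168.2 mm and w√2 ≈ 1652.1 mm → X0 = 1168 × 1652 mm.
X1: ⌊1652/2⌋ × 1168 = 826 × 1168 mm
X2: ⌊1168/2⌋ × 826 = 584 × 826 mm
X3: ⌊826/2⌋ × 584 = 413 × 584 mm
X4: ⌊584/2⌋ × 413 = 292 × 413 mm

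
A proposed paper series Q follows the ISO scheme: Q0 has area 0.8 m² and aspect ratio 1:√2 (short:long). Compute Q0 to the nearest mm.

Let the short side be w mm. Then w · w√2 = 0.8 m² = 800,000 mm².
w² = 800,000/√2, so w ≈ 752.1 mm; long side = w√2 ≈ 1063.7 mm.

752 × 1064 mm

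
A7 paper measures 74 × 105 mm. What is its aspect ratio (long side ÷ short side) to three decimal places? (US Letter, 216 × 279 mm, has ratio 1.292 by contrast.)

1.419

105 / 74 = 1.419
ISO 216 targets √2 ≈ 1.414; the +0.005 deviation is from mm rounding.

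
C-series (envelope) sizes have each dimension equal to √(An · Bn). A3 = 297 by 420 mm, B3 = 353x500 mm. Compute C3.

Short side: √(297 · 353) = √104841 ≈ 323.8 → 324 mm
Long side: √(420 · 500) = √210000 ≈ 458.3 → 458 mm

324 × 458 mm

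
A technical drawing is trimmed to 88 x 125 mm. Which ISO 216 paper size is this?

B7 (88 × 125 mm)

Aspect ratio 125/88 ≈ 1.420 — close to the ISO √2 ≈ 1.414.
In the B-series (B0 = 1000 × 1414 mm): B7 = 88 × 125 mm.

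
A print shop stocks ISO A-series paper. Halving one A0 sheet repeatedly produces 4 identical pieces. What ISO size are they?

4 = 2^2, so 2 halving steps.
A0 → A1 → … → A2 after 2 steps.

A2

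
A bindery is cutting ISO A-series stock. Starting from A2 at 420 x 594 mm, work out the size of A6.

A3: ⌊594/2⌋ × 420 = 297 × 420 mm
A4: ⌊420/2⌋ × 297 = 210 × 297 mm
A5: ⌊297/2⌋ × 210 = 148 × 210 mm
A6: ⌊210/2⌋ × 148 = 105 × 148 mm

105 × 148 mm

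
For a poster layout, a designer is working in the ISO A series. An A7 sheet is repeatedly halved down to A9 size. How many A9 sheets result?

Each ISO step halves the sheet: 1 × A7 → 2 × A8 → 4 × A9
From A7 to A9 is 2 halving steps: 2^2 = 4.

4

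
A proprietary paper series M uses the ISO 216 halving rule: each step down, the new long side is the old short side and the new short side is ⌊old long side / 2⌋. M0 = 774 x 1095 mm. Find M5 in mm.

M1 = 547 × 774 mm (from M0 by 1 halving).
M2: ⌊774/2⌋ × 547 = 387 × 547 mm
M3: ⌊547/2⌋ × 387 = 273 × 387 mm
M4: ⌊387/2⌋ × 273 = 193 × 273 mm
M5: ⌊273/2⌋ × 193 = 136 × 193 mm

136 × 193 mm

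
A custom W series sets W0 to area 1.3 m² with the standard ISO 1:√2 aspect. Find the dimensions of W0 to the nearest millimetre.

Let the short side be w mm. Then w · w√2 = 1.3 m² = 1,300,000 mm².
w² = 1,300,000/√2, so w ≈ 958.8 mm; long side = w√2 ≈ 1355.9 mm.

959 × 1356 mm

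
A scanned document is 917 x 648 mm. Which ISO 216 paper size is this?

C1 (648 × 917 mm)

Aspect ratio 917/648 ≈ 1.415 — close to the ISO √2 ≈ 1.414.
In the C-series (envelope sizes, between A and B): C1 = 648 × 917 mm.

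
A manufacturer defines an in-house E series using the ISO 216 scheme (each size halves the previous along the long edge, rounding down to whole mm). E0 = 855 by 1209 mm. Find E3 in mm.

302 × 427 mm

E1: ⌊1209/2⌋ × 855 = 604 × 855 mm
E2: ⌊855/2⌋ × 604 = 427 × 604 mm
E3: ⌊604/2⌋ × 427 = 302 × 427 mm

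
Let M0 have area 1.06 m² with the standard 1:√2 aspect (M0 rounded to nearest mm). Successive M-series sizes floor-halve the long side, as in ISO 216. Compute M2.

433 × 612 mm

Let M0's short side be w mm. w · w√2 = 1.06 m² = 1,060,000 mm², so w ≈ 865.8 mm and w√2 ≈ 1224.4 mm → M0 = 866 × 1224 mm.
M1: ⌊1224/2⌋ × 866 = 612 × 866 mm
M2: ⌊866/2⌋ × 612 = 433 × 612 mm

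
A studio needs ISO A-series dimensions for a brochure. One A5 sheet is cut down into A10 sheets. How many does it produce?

32

Each ISO step halves the sheet: 1 × A5 → 2 × A6 → 4 × A7 → 8 × A8 → …
From A5 to A10 is 5 halving steps: 2^5 = 32.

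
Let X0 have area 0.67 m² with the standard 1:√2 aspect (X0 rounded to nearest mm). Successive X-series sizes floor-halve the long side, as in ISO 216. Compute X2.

344 × 486 mm

Let X0's short side be w mm. w · w√2 = 0.67 m² = 670,000 mm², so w ≈ 688.3 mm and w√2 ≈ 973.4 mm → X0 = 688 × 973 mm.
X1: ⌊973/2⌋ × 688 = 486 × 688 mm
X2: ⌊688/2⌋ × 486 = 344 × 486 mm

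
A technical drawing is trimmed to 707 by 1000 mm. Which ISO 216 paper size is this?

Aspect ratio 1000/707 ≈ 1.414 — close to the ISO √2 ≈ 1.414.
In the B-series (B0 = 1000 × 1414 mm): B1 = 707 × 1000 mm.

B1 (707 × 1000 mm)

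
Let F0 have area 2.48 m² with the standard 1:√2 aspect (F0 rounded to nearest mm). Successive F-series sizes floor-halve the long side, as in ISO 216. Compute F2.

Let F0's short side be w mm. w · w√2 = 2.48 m² = 2,480,000 mm², so w ≈ 1324.2 mm and w√2 ≈ 1872.8 mm → F0 = 1324 × 1873 mm.
F1: ⌊1873/2⌋ × 1324 = 936 × 1324 mm
F2: ⌊1324/2⌋ × 936 = 662 × 936 mm

662 × 936 mm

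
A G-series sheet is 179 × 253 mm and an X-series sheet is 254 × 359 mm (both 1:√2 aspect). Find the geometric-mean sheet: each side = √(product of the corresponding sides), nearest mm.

213 × 301 mm

Short side: √(179 · 254) = √45466 ≈ 213.2 → 213 mm
Long side: √(253 · 359) = √90827 ≈ 301.4 → 301 mm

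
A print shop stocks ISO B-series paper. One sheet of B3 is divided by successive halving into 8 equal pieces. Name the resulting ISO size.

B6

8 = 2^3, so 3 halving steps.
B3 → B4 → … → B6 after 3 steps.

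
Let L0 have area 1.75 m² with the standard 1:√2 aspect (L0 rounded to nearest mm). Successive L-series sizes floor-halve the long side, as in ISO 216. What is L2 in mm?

556 × 786 mm

Let L0's short side be w mm. w · w√2 = 1.75 m² = 1,750,000 mm², so w ≈ 1112.4 mm and w√2 ≈ 1573.2 mm → L0 = 1112 × 1573 mm.
L1: ⌊1573/2⌋ × 1112 = 786 × 1112 mm
L2: ⌊1112/2⌋ × 786 = 556 × 786 mm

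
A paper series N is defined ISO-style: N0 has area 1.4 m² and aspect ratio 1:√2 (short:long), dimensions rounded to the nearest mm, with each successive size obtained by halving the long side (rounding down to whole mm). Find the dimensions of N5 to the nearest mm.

Let N0's short side be w mm. w · w√2 = 1.4 m² = 1,400,000 mm², so w ≈ 995.0 mm and w√2 ≈ 1407.1 mm → N0 = 995 × 1407 mm.
N1: ⌊1407/2⌋ × 995 = 703 × 995 mm
N2: ⌊995/2⌋ × 703 = 497 × 703 mm
N3: ⌊703/2⌋ × 497 = 351 × 497 mm
N4: ⌊497/2⌋ × 351 = 248 × 351 mm
N5: ⌊351/2⌋ × 248 = 175 × 248 mm

175 × 248 mm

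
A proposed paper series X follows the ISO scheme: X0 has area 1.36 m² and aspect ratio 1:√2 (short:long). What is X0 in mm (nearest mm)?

981 × 1387 mm

Let the short side be w mm. Then w · w√2 = 1.36 m² = 1,360,000 mm².
w² = 1,360,000/√2, so w ≈ 980.6 mm; long side = w√2 ≈ 1386.8 mm.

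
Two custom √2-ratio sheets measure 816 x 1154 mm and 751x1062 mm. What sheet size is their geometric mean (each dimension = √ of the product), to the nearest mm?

Short side: √(816 · 751) = √612816 ≈ 782.8 → 783 mm
Long side: √(1154 · 1062) = √1225548 ≈ 1107.0 → 1107 mm

783 × 1107 mm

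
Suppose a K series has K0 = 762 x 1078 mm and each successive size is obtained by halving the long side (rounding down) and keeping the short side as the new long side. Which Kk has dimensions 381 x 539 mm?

K2

K0: 762 × 1078 mm
K1: 539 × 762 mm
K2: 381 × 539 mm
K3: 269 × 381 mm
→ matches K2.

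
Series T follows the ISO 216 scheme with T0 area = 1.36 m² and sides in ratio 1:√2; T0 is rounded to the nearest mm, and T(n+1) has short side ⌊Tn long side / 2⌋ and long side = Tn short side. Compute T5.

Let T0's short side be w mm. w · w√2 = 1.36 m² = 1,360,000 mm², so w ≈ 980.6 mm and w√2 ≈ 1386.8 mm → T0 = 981 × 1387 mm.
T1: ⌊1387/2⌋ × 981 = 693 × 981 mm
T2: ⌊981/2⌋ × 693 = 490 × 693 mm
T3: ⌊693/2⌋ × 490 = 346 × 490 mm
T4: ⌊490/2⌋ × 346 = 245 × 346 mm
T5: ⌊346/2⌋ × 245 = 173 × 245 mm

173 × 245 mm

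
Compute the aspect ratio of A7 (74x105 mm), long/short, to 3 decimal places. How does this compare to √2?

1.419

105 / 74 = 1.419
ISO 216 targets √2 ≈ 1.414; the +0.005 deviation is from mm rounding.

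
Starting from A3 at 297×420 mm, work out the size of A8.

A4: ⌊420/2⌋ × 297 = 210 × 297 mm
A5: ⌊297/2⌋ × 210 = 148 × 210 mm
A6: ⌊210/2⌋ × 148 = 105 × 148 mm
A7: ⌊148/2⌋ × 105 = 74 × 105 mm
A8: ⌊105/2⌋ × 74 = 52 × 74 mm

52 × 74 mm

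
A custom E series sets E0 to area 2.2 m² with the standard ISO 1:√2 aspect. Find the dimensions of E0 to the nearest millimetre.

1247 × 1764 mm

Let the short side be w mm. Then w · w√2 = 2.2 m² = 2,200,000 mm².
w² = 2,200,000/√2, so w ≈ 1247.3 mm; long side = w√2 ≈ 1763.9 mm.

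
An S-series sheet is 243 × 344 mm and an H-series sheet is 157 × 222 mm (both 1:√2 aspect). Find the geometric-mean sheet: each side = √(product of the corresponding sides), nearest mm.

195 × 276 mm

Short side: √(243 · 157) = √38151 ≈ 195.3 → 195 mm
Long side: √(344 · 222) = √76368 ≈ 276.3 → 276 mm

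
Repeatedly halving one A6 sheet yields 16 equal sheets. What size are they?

A10

16 = 2^4, so 4 halving steps.
A6 → A7 → … → A10 after 4 steps.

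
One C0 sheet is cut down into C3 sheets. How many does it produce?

8

Each ISO step halves the sheet: 1 × C0 → 2 × C1 → 4 × C2 → 8 × C3
From C0 to C3 is 3 halving steps: 2^3 = 8.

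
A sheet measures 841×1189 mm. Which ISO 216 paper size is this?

A0 (841 × 1189 mm)

Aspect ratio 1189/841 ≈ 1.414 — close to the ISO √2 ≈ 1.414.
In the A-series (A0 area = 1 m²): A0 = 841 × 1189 mm.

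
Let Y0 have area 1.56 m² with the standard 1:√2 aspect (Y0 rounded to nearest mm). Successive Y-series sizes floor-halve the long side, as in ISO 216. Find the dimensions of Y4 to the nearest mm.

Let Y0's short side be w mm. w · w√2 = 1.56 m² = 1,560,000 mm², so w ≈ 1050.3 mm and w√2 ≈ 1485.3 mm → Y0 = 1050 × 1485 mm.
Y1: ⌊1485/2⌋ × 1050 = 742 × 1050 mm
Y2: ⌊1050/2⌋ × 742 = 525 × 742 mm
Y3: ⌊742/2⌋ × 525 = 371 × 525 mm
Y4: ⌊525/2⌋ × 371 = 262 × 371 mm

262 × 371 mm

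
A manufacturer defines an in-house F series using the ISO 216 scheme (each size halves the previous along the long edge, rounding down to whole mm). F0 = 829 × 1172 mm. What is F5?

F1 = 586 × 829 mm (from F0 by 1 halving).
F2: ⌊829/2⌋ × 586 = 414 × 586 mm
F3: ⌊586/2⌋ × 414 = 293 × 414 mm
F4: ⌊414/2⌋ × 293 = 207 × 293 mm
F5: ⌊293/2⌋ × 207 = 146 × 207 mm

146 × 207 mm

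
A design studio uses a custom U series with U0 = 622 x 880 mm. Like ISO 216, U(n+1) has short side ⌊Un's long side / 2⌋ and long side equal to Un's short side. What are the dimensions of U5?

110 × 155 mm

U1: ⌊880/2⌋ × 622 = 440 × 622 mm
U2: ⌊622/2⌋ × 440 = 311 × 440 mm
U3: ⌊440/2⌋ × 311 = 220 × 311 mm
U4: ⌊311/2⌋ × 220 = 155 × 220 mm
U5: ⌊220/2⌋ × 155 = 110 × 155 mm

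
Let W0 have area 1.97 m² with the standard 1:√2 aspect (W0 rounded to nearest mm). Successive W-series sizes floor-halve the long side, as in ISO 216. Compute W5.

208 × 295 mm

Let W0's short side be w mm. w · w√2 = 1.97 m² = 1,970,000 mm², so w ≈ 1180.3 mm and w√2 ≈ 1669.1 mm → W0 = 1180 × 1669 mm.
W1: ⌊1669/2⌋ × 1180 = 834 × 1180 mm
W2: ⌊1180/2⌋ × 834 = 590 × 834 mm
W3: ⌊834/2⌋ × 590 = 417 × 590 mm
W4: ⌊590/2⌋ × 417 = 295 × 417 mm
W5: ⌊417/2⌋ × 295 = 208 × 295 mm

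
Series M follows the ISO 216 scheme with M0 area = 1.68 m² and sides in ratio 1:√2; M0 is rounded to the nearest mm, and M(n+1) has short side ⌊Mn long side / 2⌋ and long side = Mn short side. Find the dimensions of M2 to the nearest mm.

545 × 770 mm

Let M0's short side be w mm. w · w√2 = 1.68 m² = 1,680,000 mm², so w ≈ 1089.9 mm and w√2 ≈ 1541.4 mm → M0 = 1090 × 1541 mm.
M1: ⌊1541/2⌋ × 1090 = 770 × 1090 mm
M2: ⌊1090/2⌋ × 770 = 545 × 770 mm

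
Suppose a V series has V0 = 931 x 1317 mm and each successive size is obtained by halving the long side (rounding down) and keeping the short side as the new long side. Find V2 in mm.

V1: ⌊1317/2⌋ × 931 = 658 × 931 mm
V2: ⌊931/2⌋ × 658 = 465 × 658 mm

465 × 658 mm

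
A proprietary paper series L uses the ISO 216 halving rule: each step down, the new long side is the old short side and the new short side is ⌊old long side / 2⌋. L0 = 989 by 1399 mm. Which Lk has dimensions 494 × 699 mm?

L2

L0: 989 × 1399 mm
L1: 699 × 989 mm
L2: 494 × 699 mm
L3: 349 × 494 mm
→ matches L2.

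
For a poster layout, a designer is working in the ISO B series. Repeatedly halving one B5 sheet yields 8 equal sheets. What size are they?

B8

8 = 2^3, so 3 halving steps.
B5 → B6 → … → B8 after 3 steps.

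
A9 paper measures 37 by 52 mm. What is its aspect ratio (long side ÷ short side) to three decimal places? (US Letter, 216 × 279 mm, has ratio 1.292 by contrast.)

1.405

52 / 37 = 1.405
ISO 216 targets √2 ≈ 1.414; the -0.009 deviation is from mm rounding.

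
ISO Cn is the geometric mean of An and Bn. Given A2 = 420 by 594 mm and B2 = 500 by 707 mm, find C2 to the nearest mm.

458 × 648 mm

Short side: √(420 · 500) = √210000 ≈ 458.3 → 458 mm
Long side: √(594 · 707) = √419958 ≈ 648.0 → 648 mm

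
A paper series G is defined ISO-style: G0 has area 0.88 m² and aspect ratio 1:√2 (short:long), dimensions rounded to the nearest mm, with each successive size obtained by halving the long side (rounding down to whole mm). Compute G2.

394 × 558 mm

Let G0's short side be w mm. w · w√2 = 0.88 m² = 880,000 mm², so w ≈ 788.8 mm and w√2 ≈ 1115.6 mm → G0 = 789 × 1116 mm.
G1: ⌊1116/2⌋ × 789 = 558 × 789 mm
G2: ⌊789/2⌋ × 558 = 394 × 558 mm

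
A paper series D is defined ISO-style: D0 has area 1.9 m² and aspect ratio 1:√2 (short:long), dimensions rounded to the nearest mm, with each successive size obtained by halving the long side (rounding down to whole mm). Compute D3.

409 × 579 mm

Let D0's short side be w mm. w · w√2 = 1.9 m² = 1,900,000 mm², so w ≈ 1159.1 mm and w√2 ≈ 1639.2 mm → D0 = 1159 × 1639 mm.
D1: ⌊1639/2⌋ × 1159 = 819 × 1159 mm
D2: ⌊1159/2⌋ × 819 = 579 × 819 mm
D3: ⌊819/2⌋ × 579 = 409 × 579 mm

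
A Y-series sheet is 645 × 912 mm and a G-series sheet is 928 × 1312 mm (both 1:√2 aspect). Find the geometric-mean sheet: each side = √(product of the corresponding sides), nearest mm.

774 × 1094 mm

Short side: √(645 · 928) = √598560 ≈ 773.7 → 774 mm
Long side: √(912 · 1312) = √1196544 ≈ 1093.9 → 1094 mm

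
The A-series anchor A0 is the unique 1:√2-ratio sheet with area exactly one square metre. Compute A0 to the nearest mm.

841 × 1189 mm

Let the short side be w mm. Then the long side is w√2 and w · w√2 = 10⁶ mm².
w² = 10⁶/√2, so w = 1000 / 2^(1/4) ≈ 840.9 mm; long side = 1000 · 2^(1/4) ≈ 1189.2 mm.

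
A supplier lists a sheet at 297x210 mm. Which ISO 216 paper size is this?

Aspect ratio 297/210 ≈ 1.414 — close to the ISO √2 ≈ 1.414.
In the A-series (A0 area = 1 m²): A4 = 210 × 297 mm.

A4 (210 × 297 mm)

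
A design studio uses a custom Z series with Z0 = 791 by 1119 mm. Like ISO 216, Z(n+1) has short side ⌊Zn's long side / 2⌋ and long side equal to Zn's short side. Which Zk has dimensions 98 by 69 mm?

Z0: 791 × 1119 mm
Z1: 559 × 791 mm
Z2: 395 × 559 mm
Z3: 279 × 395 mm
Z4: 197 × 279 mm
Z5: 139 × 197 mm
Z6: 98 × 139 mm
Z7: 69 × 98 mm
Z8: 49 × 69 mm
→ matches Z7.

Z7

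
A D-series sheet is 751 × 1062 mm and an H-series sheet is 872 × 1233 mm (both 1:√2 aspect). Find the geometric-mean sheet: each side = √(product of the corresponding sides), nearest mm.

809 × 1144 mm

Short side: √(751 · 872) = √654872 ≈ 809.2 → 809 mm
Long side: √(1062 · 1233) = √1309446 ≈ 1144.3 → 1144 mm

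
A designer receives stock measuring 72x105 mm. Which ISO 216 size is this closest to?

A7 (74 × 105 mm)

Aspect ratio 105/72 ≈ 1.458 (ISO target is √2 ≈ 1.414).
In the A-series (A0 area = 1 m²): A7 = 74 × 105 mm.
Off by 2 mm total — nearest standard size.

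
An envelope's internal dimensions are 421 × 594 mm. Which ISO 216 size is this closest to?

A2 (420 × 594 mm)

Aspect ratio 594/421 ≈ 1.411 — close to the ISO √2 ≈ 1.414.
In the A-series (A0 area = 1 m²): A2 = 420 × 594 mm.
Off by 1 mm total — nearest standard size.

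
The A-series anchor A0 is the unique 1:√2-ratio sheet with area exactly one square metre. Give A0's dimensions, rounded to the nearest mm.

Let the short side be w mm. Then the long side is w√2 and w · w√2 = 10⁶ mm².
w² = 10⁶/√2, so w = 1000 / 2^(1/4) ≈ 840.9 mm; long side = 1000 · 2^(1/4) ≈ 1189.2 mm.

841 × 1189 mm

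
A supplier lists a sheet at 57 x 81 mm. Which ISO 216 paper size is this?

Aspect ratio 81/57 ≈ 1.421 — close to the ISO √2 ≈ 1.414.
In the C-series (envelope sizes, between A and B): C8 = 57 × 81 mm.

C8 (57 × 81 mm)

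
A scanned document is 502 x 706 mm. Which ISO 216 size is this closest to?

Aspect ratio 706/502 ≈ 1.406 — close to the ISO √2 ≈ 1.414.
In the B-series (B0 = 1000 × 1414 mm): B2 = 500 × 707 mm.
Off by 3 mm total — nearest standard size.

B2 (500 × 707 mm)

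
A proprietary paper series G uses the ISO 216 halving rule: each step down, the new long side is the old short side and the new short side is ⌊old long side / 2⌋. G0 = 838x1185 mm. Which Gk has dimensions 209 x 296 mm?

G0: 838 × 1185 mm
G1: 592 × 838 mm
G2: 419 × 592 mm
G3: 296 × 419 mm
G4: 209 × 296 mm
G5: 148 × 209 mm
→ matches G4.

G4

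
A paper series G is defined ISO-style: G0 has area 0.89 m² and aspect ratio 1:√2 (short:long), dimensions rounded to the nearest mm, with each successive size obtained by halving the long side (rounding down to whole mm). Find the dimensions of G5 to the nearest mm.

Let G0's short side be w mm. w · w√2 = 0.89 m² = 890,000 mm², so w ≈ 793.3 mm and w√2 ≈ 1121.9 mm → G0 = 793 × 1122 mm.
G1: ⌊1122/2⌋ × 793 = 561 × 793 mm
G2: ⌊793/2⌋ × 561 = 396 × 561 mm
G3: ⌊561/2⌋ × 396 = 280 × 396 mm
G4: ⌊396/2⌋ × 280 = 198 × 280 mm
G5: ⌊280/2⌋ × 198 = 140 × 198 mm

140 × 198 mm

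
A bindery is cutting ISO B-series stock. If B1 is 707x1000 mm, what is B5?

176 × 250 mm

B2: ⌊1000/2⌋ × 707 = 500 × 707 mm
B3: ⌊707/2⌋ × 500 = 353 × 500 mm
B4: ⌊500/2⌋ × 353 = 250 × 353 mm
B5: ⌊353/2⌋ × 250 = 176 × 250 mm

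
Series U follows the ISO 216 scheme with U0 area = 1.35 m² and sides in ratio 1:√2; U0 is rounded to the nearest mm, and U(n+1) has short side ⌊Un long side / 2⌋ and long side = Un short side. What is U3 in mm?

Let U0's short side be w mm. w · w√2 = 1.35 m² = 1,350,000 mm², so w ≈ 977.0 mm and w√2 ≈ 1381.7 mm → U0 = 977 × 1382 mm.
U1: ⌊1382/2⌋ × 977 = 691 × 977 mm
U2: ⌊977/2⌋ × 691 = 488 × 691 mm
U3: ⌊691/2⌋ × 488 = 345 × 488 mm

345 × 488 mm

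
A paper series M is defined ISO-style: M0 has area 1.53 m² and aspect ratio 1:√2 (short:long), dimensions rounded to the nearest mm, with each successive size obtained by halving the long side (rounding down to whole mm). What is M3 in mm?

367 × 520 mm

Let M0's short side be w mm. w · w√2 = 1.53 m² = 1,530,000 mm², so w ≈ 1040.1 mm and w√2 ≈ 1471.0 mm → M0 = 1040 × 1471 mm.
M1: ⌊1471/2⌋ × 1040 = 735 × 1040 mm
M2: ⌊1040/2⌋ × 735 = 520 × 735 mm
M3: ⌊735/2⌋ × 520 = 367 × 520 mm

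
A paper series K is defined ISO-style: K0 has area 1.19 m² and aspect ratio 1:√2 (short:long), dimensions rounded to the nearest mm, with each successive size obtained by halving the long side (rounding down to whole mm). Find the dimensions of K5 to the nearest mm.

162 × 229 mm

Let K0's short side be w mm. w · w√2 = 1.19 m² = 1,190,000 mm², so w ≈ 917.3 mm and w√2 ≈ 1297.3 mm → K0 = 917 × 1297 mm.
K1: ⌊1297/2⌋ × 917 = 648 × 917 mm
K2: ⌊917/2⌋ × 648 = 458 × 648 mm
K3: ⌊648/2⌋ × 458 = 324 × 458 mm
K4: ⌊458/2⌋ × 324 = 229 × 324 mm
K5: ⌊324/2⌋ × 229 = 162 × 229 mm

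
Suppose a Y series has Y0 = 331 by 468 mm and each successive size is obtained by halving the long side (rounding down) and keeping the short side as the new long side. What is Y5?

58 × 82 mm

Y1: ⌊468/2⌋ × 331 = 234 × 331 mm
Y2: ⌊331/2⌋ × 234 = 165 × 234 mm
Y3: ⌊234/2⌋ × 165 = 117 × 165 mm
Y4: ⌊165/2⌋ × 117 = 82 × 117 mm
Y5: ⌊117/2⌋ × 82 = 58 × 82 mm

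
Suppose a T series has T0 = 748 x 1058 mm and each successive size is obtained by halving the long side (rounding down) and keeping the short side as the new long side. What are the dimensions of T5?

T1: ⌊1058/2⌋ × 748 = 529 × 748 mm
T2: ⌊748/2⌋ × 529 = 374 × 529 mm
T3: ⌊529/2⌋ × 374 = 264 × 374 mm
T4: ⌊374/2⌋ × 264 = 187 × 264 mm
T5: ⌊264/2⌋ × 187 = 132 × 187 mm

132 × 187 mm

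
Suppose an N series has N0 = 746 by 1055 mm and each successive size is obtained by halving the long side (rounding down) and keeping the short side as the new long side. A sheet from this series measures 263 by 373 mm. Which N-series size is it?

N3

N0: 746 × 1055 mm
N1: 527 × 746 mm
N2: 373 × 527 mm
N3: 263 × 373 mm
N4: 186 × 263 mm
→ matches N3.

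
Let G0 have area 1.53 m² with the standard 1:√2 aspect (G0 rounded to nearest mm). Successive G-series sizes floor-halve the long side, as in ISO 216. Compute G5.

Let G0's short side be w mm. w · w√2 = 1.53 m² = 1,530,000 mm², so w ≈ 1040.1 mm and w√2 ≈ 1471.0 mm → G0 = 1040 × 1471 mm.
G1: ⌊1471/2⌋ × 1040 = 735 × 1040 mm
G2: ⌊1040/2⌋ × 735 = 520 × 735 mm
G3: ⌊735/2⌋ × 520 = 367 × 520 mm
G4: ⌊520/2⌋ × 367 = 260 × 367 mm
G5: ⌊367/2⌋ × 260 = 183 × 260 mm

183 × 260 mm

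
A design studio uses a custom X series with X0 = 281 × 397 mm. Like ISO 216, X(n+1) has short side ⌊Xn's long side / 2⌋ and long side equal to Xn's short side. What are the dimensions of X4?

70 × 99 mm

X1: ⌊397/2⌋ × 281 = 198 × 281 mm
X2: ⌊281/2⌋ × 198 = 140 × 198 mm
X3: ⌊198/2⌋ × 140 = 99 × 140 mm
X4: ⌊140/2⌋ × 99 = 70 × 99 mm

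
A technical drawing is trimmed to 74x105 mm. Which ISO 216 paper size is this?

A7 (74 × 105 mm)

Aspect ratio 105/74 ≈ 1.419 — close to the ISO √2 ≈ 1.414.
In the A-series (A0 area = 1 m²): A7 = 74 × 105 mm.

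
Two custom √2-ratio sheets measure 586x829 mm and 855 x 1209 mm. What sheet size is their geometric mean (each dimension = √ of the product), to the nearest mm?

708 × 1001 mm

Short side: √(586 · 855) = √501030 ≈ 707.8 → 708 mm
Long side: √(829 · 1209) = √1002261 ≈ 1001.1 → 1001 mm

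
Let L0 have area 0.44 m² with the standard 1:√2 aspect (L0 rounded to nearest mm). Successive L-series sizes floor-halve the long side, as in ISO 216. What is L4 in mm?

139 × 197 mm

Let L0's short side be w mm. w · w√2 = 0.44 m² = 440,000 mm², so w ≈ 557.8 mm and w√2 ≈ 788.8 mm → L0 = 558 × 789 mm.
L1: ⌊789/2⌋ × 558 = 394 × 558 mm
L2: ⌊558/2⌋ × 394 = 279 × 394 mm
L3: ⌊394/2⌋ × 279 = 197 × 279 mm
L4: ⌊279/2⌋ × 197 = 139 × 197 mm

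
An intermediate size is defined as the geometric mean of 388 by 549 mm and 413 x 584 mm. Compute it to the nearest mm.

Short side: √(388 · 413) = √160244 ≈ 400.3 → 400 mm
Long side: √(549 · 584) = √320616 ≈ 566.2 → 566 mm

400 × 566 mm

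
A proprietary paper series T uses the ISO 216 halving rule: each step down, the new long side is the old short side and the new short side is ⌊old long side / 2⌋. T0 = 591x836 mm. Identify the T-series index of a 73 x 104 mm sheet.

T6

T0: 591 × 836 mm
T1: 418 × 591 mm
T2: 295 × 418 mm
T3: 209 × 295 mm
T4: 147 × 209 mm
T5: 104 × 147 mm
T6: 73 × 104 mm
T7: 52 × 73 mm
→ matches T6.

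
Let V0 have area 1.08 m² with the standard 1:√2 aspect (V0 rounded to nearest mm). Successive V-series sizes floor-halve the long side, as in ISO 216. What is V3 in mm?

Let V0's short side be w mm. w · w√2 = 1.08 m² = 1,080,000 mm², so w ≈ 873.9 mm and w√2 ≈ 1235.9 mm → V0 = 874 × 1236 mm.
V1: ⌊1236/2⌋ × 874 = 618 × 874 mm
V2: ⌊874/2⌋ × 618 = 437 × 618 mm
V3: ⌊618/2⌋ × 437 = 309 × 437 mm

309 × 437 mm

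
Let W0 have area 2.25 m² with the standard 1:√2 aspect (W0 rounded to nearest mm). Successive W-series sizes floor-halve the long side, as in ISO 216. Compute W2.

630 × 892 mm

Let W0's short side be w mm. w · w√2 = 2.25 m² = 2,250,000 mm², so w ≈ 1261.3 mm and w√2 ≈ 1783.8 mm → W0 = 1261 × 1784 mm.
W1: ⌊1784/2⌋ × 1261 = 892 × 1261 mm
W2: ⌊1261/2⌋ × 892 = 630 × 892 mm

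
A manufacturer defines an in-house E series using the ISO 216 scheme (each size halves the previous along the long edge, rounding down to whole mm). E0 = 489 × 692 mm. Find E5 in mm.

E1 = 346 × 489 mm (from E0 by 1 halving).
E2: ⌊489/2⌋ × 346 = 244 × 346 mm
E3: ⌊346/2⌋ × 244 = 173 × 244 mm
E4: ⌊244/2⌋ × 173 = 122 × 173 mm
E5: ⌊173/2⌋ × 122 = 86 × 122 mm

86 × 122 mm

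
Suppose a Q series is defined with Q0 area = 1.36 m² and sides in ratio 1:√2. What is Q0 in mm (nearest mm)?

Let the short side be w mm. Then w · w√2 = 1.36 m² = 1,360,000 mm².
w² = 1,360,000/√2, so w ≈ 980.6 mm; long side = w√2 ≈ 1386.8 mm.

981 × 1387 mm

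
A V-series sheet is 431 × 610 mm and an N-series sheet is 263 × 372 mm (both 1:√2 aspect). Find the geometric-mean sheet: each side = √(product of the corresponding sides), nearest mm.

337 × 476 mm

Short side: √(431 · 263) = √113353 ≈ 336.7 → 337 mm
Long side: √(610 · 372) = √226920 ≈ 476.4 → 476 mm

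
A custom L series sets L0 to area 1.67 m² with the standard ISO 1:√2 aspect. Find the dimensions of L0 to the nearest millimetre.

1087 × 1537 mm

Let the short side be w mm. Then w · w√2 = 1.67 m² = 1,670,000 mm².
w² = 1,670,000/√2, so w ≈ 1086.7 mm; long side = w√2 ≈ 1536.8 mm.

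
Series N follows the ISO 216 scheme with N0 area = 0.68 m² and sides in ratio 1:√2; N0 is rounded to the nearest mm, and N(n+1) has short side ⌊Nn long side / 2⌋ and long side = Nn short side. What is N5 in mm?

Let N0's short side be w mm. w · w√2 = 0.68 m² = 680,000 mm², so w ≈ 693.4 mm and w√2 ≈ 980.6 mm → N0 = 693 × 981 mm.
N1: ⌊981/2⌋ × 693 = 490 × 693 mm
N2: ⌊693/2⌋ × 490 = 346 × 490 mm
N3: ⌊490/2⌋ × 346 = 245 × 346 mm
N4: ⌊346/2⌋ × 245 = 173 × 245 mm
N5: ⌊245/2⌋ × 173 = 122 × 173 mm

122 × 173 mm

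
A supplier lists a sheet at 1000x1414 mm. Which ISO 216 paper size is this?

B0 (1000 × 1414 mm)

Aspect ratio 1414/1000 ≈ 1.414 — close to the ISO √2 ≈ 1.414.
In the B-series (B0 = 1000 × 1414 mm): B0 = 1000 × 1414 mm.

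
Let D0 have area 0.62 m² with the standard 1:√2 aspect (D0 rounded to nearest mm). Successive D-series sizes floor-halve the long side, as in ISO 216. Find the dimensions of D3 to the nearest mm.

234 × 331 mm

Let D0's short side be w mm. w · w√2 = 0.62 m² = 620,000 mm², so w ≈ 662.1 mm and w√2 ≈ 936.4 mm → D0 = 662 × 936 mm.
D1: ⌊936/2⌋ × 662 = 468 × 662 mm
D2: ⌊662/2⌋ × 468 = 331 × 468 mm
D3: ⌊468/2⌋ × 331 = 234 × 331 mm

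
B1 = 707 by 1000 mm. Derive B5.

B2: ⌊1000/2⌋ × 707 = 500 × 707 mm
B3: ⌊707/2⌋ × 500 = 353 × 500 mm
B4: ⌊500/2⌋ × 353 = 250 × 353 mm
B5: ⌊353/2⌋ × 250 = 176 × 250 mm

176 × 250 mm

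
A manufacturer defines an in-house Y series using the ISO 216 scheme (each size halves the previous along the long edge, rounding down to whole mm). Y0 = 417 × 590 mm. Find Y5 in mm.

Y1: ⌊590/2⌋ × 417 = 295 × 417 mm
Y2: ⌊417/2⌋ × 295 = 208 × 295 mm
Y3: ⌊295/2⌋ × 208 = 147 × 208 mm
Y4: ⌊208/2⌋ × 147 = 104 × 147 mm
Y5: ⌊147/2⌋ × 104 = 73 × 104 mm

73 × 104 mm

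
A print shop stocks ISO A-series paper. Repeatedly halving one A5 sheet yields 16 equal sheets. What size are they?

16 = 2^4, so 4 halving steps.
A5 → A6 → … → A9 after 4 steps.

A9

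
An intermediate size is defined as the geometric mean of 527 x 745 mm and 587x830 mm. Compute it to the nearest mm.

556 × 786 mm

Short side: √(527 · 587) = √309349 ≈ 556.2 → 556 mm
Long side: √(745 · 830) = √618350 ≈ 786.4 → 786 mm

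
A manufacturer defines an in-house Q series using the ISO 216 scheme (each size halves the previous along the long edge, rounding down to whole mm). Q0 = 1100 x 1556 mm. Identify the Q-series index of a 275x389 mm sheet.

Q4

Q0: 1100 × 1556 mm
Q1: 778 × 1100 mm
Q2: 550 × 778 mm
Q3: 389 × 550 mm
Q4: 275 × 389 mm
Q5: 194 × 275 mm
→ matches Q4.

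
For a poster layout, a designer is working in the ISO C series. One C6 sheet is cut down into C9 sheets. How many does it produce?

Each ISO step halves the sheet: 1 × C6 → 2 × C7 → 4 × C8 → 8 × C9
From C6 to C9 is 3 halving steps: 2^3 = 8.

8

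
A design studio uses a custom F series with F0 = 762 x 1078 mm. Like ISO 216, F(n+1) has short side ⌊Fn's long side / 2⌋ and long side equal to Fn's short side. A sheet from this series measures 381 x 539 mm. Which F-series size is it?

F2

F0: 762 × 1078 mm
F1: 539 × 762 mm
F2: 381 × 539 mm
F3: 269 × 381 mm
→ matches F2.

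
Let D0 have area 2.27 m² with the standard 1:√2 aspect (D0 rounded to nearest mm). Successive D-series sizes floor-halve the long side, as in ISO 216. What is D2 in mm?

Let D0's short side be w mm. w · w√2 = 2.27 m² = 2,270,000 mm², so w ≈ 1266.9 mm and w√2 ≈ 1791.7 mm → D0 = 1267 × 1792 mm.
D1: ⌊1792/2⌋ × 1267 = 896 × 1267 mm
D2: ⌊1267/2⌋ × 896 = 633 × 896 mm

633 × 896 mm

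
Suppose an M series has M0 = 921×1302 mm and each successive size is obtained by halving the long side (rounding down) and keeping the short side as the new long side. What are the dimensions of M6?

115 × 162 mm

M1: ⌊1302/2⌋ × 921 = 651 × 921 mm
M2: ⌊921/2⌋ × 651 = 460 × 651 mm
M3: ⌊651/2⌋ × 460 = 325 × 460 mm
M4: ⌊460/2⌋ × 325 = 230 × 325 mm
M5: ⌊325/2⌋ × 230 = 162 × 230 mm
M6: ⌊230/2⌋ × 162 = 115 × 162 mm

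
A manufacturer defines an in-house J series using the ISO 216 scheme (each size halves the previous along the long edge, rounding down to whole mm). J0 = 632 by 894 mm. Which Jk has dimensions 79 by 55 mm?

J0: 632 × 894 mm
J1: 447 × 632 mm
J2: 316 × 447 mm
J3: 223 × 316 mm
J4: 158 × 223 mm
J5: 111 × 158 mm
J6: 79 × 111 mm
J7: 55 × 79 mm
J8: 39 × 55 mm
→ matches J7.

J7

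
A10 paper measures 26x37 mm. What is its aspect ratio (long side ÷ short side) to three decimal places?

1.423

37 / 26 = 1.423
ISO 216 targets √2 ≈ 1.414; the +0.009 deviation is from mm rounding.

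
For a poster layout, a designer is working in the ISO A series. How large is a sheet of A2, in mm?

420 × 594 mm

A0 = 841 × 1189 mm (A0 has area 1 m², aspect 1:√2).
A1: ⌊1189/2⌋ × 841 = 594 × 841 mm
A2: ⌊841/2⌋ × 594 = 420 × 594 mm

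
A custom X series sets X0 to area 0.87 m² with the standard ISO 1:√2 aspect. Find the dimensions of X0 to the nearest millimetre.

784 × 1109 mm

Let the short side be w mm. Then w · w√2 = 0.87 m² = 870,000 mm².
w² = 870,000/√2, so w ≈ 784.3 mm; long side = w√2 ≈ 1109.2 mm.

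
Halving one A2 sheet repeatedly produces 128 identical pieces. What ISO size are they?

A9

128 = 2^7, so 7 halving steps.
A2 → A3 → … → A9 after 7 steps.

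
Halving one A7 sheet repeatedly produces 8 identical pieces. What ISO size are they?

A10

8 = 2^3, so 3 halving steps.
A7 → A8 → … → A10 after 3 steps.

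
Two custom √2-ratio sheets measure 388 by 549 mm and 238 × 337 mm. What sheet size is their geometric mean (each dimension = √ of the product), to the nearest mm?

Short side: √(388 · 238) = √92344 ≈ 303.9 → 304 mm
Long side: √(549 · 337) = √185013 ≈ 430.1 → 430 mm

304 × 430 mm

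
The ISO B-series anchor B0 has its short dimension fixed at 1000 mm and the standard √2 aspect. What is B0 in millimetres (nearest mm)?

1000 × 1414 mm

Short side = 1000 mm; long side = 1000√2 ≈ 1414.2 mm.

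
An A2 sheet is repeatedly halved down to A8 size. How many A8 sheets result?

64

Each ISO step halves the sheet: 1 × A2 → 2 × A3 → 4 × A4 → 8 × A5 → …
From A2 to A8 is 6 halving steps: 2^6 = 64.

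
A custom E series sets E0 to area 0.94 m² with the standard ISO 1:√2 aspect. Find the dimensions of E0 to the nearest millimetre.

815 × 1153 mm

Let the short side be w mm. Then w · w√2 = 0.94 m² = 940,000 mm².
w² = 940,000/√2, so w ≈ 815.3 mm; long side = w√2 ≈ 1153.0 mm.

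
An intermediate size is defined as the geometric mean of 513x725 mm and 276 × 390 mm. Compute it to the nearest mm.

376 × 532 mm

Short side: √(513 · 276) = √141588 ≈ 376.3 → 376 mm
Long side: √(725 · 390) = √282750 ≈ 531.7 → 532 mm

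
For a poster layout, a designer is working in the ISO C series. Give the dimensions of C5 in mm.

162 × 229 mm

C0 = 917 × 1297 mm (C0 is the geometric mean of A0 and B0, aspect 1:√2).
C1: ⌊1297/2⌋ × 917 = 648 × 917 mm
C2: ⌊917/2⌋ × 648 = 458 × 648 mm
C3: ⌊648/2⌋ × 458 = 324 × 458 mm
C4: ⌊458/2⌋ × 324 = 229 × 324 mm
C5: ⌊324/2⌋ × 229 = 162 × 229 mm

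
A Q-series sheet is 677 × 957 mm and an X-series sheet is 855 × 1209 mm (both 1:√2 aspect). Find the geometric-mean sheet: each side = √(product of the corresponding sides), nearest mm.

Short side: √(677 · 855) = √578835 ≈ 760.8 → 761 mm
Long side: √(957 · 1209) = √1157013 ≈ 1075.6 → 1076 mm

761 × 1076 mm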